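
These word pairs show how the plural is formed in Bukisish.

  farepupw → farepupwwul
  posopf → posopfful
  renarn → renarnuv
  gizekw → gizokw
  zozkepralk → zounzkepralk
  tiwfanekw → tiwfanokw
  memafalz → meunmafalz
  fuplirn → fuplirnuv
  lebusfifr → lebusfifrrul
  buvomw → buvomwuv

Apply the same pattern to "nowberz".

nowberzuv

buvomw and farepupw both end in -w yet inflect differently (buvomwuv, farepupwwul), so the final letter is not what conditions the rule; the second-to-last letter is.
"nowberz" has second-to-last letter 'r'. The stems whose second-to-last letter is 'r' (fuplirn → fuplirnuv, renarn → renarnuv) add -uv.
The other patterns: stems whose second-to-last letter is 'f' or 'p' double the final consonant and add -ul; stems whose second-to-last letter is 'l' insert -un- after the first vowel; stems whose second-to-last letter is 'k' change the last vowel to 'o'.
So nowberz → nowberzuv.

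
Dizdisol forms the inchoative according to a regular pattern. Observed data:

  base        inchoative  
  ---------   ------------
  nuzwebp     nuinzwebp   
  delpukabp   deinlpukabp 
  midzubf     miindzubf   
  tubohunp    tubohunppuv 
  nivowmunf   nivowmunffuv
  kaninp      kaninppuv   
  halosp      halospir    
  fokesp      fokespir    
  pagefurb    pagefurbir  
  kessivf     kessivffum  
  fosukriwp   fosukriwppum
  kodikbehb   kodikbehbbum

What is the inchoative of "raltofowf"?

nuzwebp and tubohunp both end in -p yet inflect differently (nuinzwebp, tubohunppuv), so the final letter is not what conditions the rule; the second-to-last letter is.
"raltofowf" has second-to-last letter 'w'. The one such stem in the data (fosukriwp → fosukriwppum) doubles the final consonant and adds -um (as do kessivf, kodikbehb), so the same rule applies.
The other patterns: stems whose second-to-last letter is 'b' insert -in- after the first vowel; stems whose second-to-last letter is 'n' double the final consonant and add -uv; stems whose second-to-last letter is 'r' or 's' add -ir.
So raltofowf → raltofowffum.

raltofowffum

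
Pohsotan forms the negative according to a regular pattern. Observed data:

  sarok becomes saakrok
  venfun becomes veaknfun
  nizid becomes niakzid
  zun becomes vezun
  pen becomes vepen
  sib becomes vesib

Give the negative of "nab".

venab

venfun and zun both end in -n yet inflect differently (veaknfun, vezun), so the final letter is not what conditions the rule; the number of vowels is.
"nab" has 1 vowel. The stems with 1 vowel (zun → vezun, pen → vepen, sib → vesib) add the prefix ve-.
So nab → venab.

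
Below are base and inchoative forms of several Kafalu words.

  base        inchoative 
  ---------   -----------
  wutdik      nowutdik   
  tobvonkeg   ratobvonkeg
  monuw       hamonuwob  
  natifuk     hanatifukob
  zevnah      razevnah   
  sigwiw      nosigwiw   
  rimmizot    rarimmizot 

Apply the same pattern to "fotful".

natifuk and wutdik both end in -k yet inflect differently (hanatifukob, nowutdik), so the final letter is not what conditions the rule; the last vowel is.
"fotful" has last vowel 'u'. The stems whose last vowel is 'u' (natifuk → hanatifukob, monuw → hamonuwob) add ha- … -ob around the stem.
So fotful → hafotfulob.

hafotfulob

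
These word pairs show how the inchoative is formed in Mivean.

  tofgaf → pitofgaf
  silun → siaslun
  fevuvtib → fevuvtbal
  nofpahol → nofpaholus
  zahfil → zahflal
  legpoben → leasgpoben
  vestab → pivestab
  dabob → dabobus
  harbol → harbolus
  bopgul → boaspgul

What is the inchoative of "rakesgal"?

harbol and bopgul both end in -l yet inflect differently (harbolus, boaspgul), so the final letter is not what conditions the rule; the last vowel is.
"rakesgal" has last vowel 'a'. The stems whose last vowel is 'a' (vestab → pivestab, tofgaf → pitofgaf) add the prefix pi-.
So rakesgal → pirakesgal.

pirakesgal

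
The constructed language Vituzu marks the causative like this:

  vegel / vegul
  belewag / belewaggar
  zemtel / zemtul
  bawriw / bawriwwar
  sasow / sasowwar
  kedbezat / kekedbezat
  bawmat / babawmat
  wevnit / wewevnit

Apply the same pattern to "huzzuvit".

wevnit and bawriw both have last vowel 'i' yet inflect differently (wewevnit, bawriwwar), so the last vowel is not what conditions the rule; the final letter is.
"huzzuvit" ends in -t. The stems ending in -t (wevnit → wewevnit, kedbezat → kekedbezat, bawmat → babawmat) repeat the first consonant+vowel as a prefix.
The other patterns: stems ending in -l change the last vowel to 'u'; stems ending in -g or -w double the final consonant and add -ar.
So huzzuvit → huhuzzuvit.

huhuzzuvit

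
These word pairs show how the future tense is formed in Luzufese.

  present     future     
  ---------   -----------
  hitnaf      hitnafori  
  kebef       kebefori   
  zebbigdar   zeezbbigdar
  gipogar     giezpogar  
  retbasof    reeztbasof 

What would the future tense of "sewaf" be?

sewafori

hitnaf and retbasof both end in -f yet inflect differently (hitnafori, reeztbasof), so the final letter is not what conditions the rule; the number of vowels is.
"sewaf" has 2 vowels. The stems with 2 vowels (hitnaf → hitnafori, kebef → kebefori) add -ori.
The other pattern: stems with 3 vowels insert -ez- after the first vowel.
So sewaf → sewafori.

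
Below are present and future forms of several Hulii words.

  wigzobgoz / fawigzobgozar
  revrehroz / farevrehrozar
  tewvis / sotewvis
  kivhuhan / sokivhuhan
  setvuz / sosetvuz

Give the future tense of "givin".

"givin" has last vowel 'i'. The one such stem in the data (tewvis → sotewvis) adds the prefix so-, so the same rule applies.
The other pattern: stems whose last vowel is 'o' add fa- … -ar around the stem.
So givin → sogivin.

sogivin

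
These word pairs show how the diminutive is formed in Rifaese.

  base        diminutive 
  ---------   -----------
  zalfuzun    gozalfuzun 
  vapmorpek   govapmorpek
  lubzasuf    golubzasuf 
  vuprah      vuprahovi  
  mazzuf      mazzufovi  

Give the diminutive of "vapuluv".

govapuluv

lubzasuf and mazzuf both end in -f yet inflect differently (golubzasuf, mazzufovi), so the final letter is not what conditions the rule; the number of vowels is.
"vapuluv" has 3 vowels. The stems with 3 vowels (zalfuzun → gozalfuzun, vapmorpek → govapmorpek, lubzasuf → golubzasuf) add the prefix go-.
The other pattern: stems with 2 vowels add -ovi.
So vapuluv → govapuluv.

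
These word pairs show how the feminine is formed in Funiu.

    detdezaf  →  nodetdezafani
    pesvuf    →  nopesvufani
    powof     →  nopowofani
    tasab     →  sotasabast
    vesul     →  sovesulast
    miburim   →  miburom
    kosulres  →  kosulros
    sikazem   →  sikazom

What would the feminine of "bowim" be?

detdezaf and tasab both have last vowel 'a' yet inflect differently (nodetdezafani, sotasabast), so the last vowel is not what conditions the rule; the final letter is.
"bowim" ends in -m. The stems ending in -m (miburim → miburom, sikazem → sikazom) change the last vowel to 'o'.
So bowim → bowom.

bowom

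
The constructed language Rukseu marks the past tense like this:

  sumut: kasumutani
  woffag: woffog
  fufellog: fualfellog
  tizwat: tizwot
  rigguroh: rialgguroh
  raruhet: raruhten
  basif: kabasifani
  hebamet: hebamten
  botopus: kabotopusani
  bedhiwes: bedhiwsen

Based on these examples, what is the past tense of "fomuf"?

"fomuf" has last vowel 'u'. The stems whose last vowel is 'u' (sumut → kasumutani, botopus → kabotopusani) add ka- … -ani around the stem.
So fomuf → kafomufani.

kafomufani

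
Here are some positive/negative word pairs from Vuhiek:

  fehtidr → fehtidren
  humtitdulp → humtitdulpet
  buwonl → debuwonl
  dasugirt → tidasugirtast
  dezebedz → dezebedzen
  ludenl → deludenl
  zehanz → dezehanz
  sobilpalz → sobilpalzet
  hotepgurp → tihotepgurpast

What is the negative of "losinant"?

delosinant

dezebedz and zehanz both end in -z yet inflect differently (dezebedzen, dezehanz), so the final letter is not what conditions the rule; the second-to-last letter is.
"losinant" has second-to-last letter 'n'. The stems whose second-to-last letter is 'n' (ludenl → deludenl, buwonl → debuwonl, zehanz → dezehanz) add the prefix de-.
So losinant → delosinant.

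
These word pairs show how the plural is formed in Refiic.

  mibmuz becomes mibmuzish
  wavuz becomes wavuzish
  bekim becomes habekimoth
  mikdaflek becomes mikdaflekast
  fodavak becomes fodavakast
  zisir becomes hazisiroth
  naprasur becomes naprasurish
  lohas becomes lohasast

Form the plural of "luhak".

naprasur and zisir both end in -r yet inflect differently (naprasurish, hazisiroth), so the final letter is not what conditions the rule; the last vowel is.
"luhak" has last vowel 'a'. The stems whose last vowel is 'a' (lohas → lohasast, fodavak → fodavakast) add -ast.
So luhak → luhakast.

luhakast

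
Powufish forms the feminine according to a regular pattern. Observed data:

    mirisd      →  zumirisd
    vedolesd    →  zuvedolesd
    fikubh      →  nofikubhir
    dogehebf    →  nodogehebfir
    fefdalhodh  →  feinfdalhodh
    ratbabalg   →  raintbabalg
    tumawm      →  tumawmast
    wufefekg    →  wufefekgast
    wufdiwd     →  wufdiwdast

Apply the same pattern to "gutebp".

nogutebpir

fikubh and fefdalhodh both end in -h yet inflect differently (nofikubhir, feinfdalhodh), so the final letter is not what conditions the rule; the second-to-last letter is.
"gutebp" has second-to-last letter 'b'. The stems whose second-to-last letter is 'b' (fikubh → nofikubhir, dogehebf → nodogehebfir) add no- … -ir around the stem.
The other patterns: stems whose second-to-last letter is 's' add the prefix zu-; stems whose second-to-last letter is 'd' or 'l' insert -in- after the first vowel; stems whose second-to-last letter is 'k' or 'w' add -ast.
So gutebp → nogutebpir.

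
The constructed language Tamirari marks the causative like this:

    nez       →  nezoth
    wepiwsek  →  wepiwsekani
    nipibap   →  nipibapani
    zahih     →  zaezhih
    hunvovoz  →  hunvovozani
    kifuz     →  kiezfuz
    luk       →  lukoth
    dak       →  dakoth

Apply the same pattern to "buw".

buwoth

nez and kifuz both end in -z yet inflect differently (nezoth, kiezfuz), so the final letter is not what conditions the rule; the number of vowels is.
"buw" has 1 vowel. The stems with 1 vowel (dak → dakoth, nez → nezoth, luk → lukoth) add -oth.
The other patterns: stems with 2 vowels insert -ez- after the first vowel; stems with 3 vowels add -ani.
So buw → buwoth.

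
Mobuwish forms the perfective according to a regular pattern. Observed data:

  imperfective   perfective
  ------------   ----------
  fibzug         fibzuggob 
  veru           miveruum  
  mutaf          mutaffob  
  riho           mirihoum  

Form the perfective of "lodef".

veru and fibzug both have last vowel 'u' yet inflect differently (miveruum, fibzuggob), so the last vowel is not what conditions the rule; whether the stem ends in a vowel or a consonant is.
"lodef" ends in a consonant. The stems ending in a consonant (mutaf → mutaffob, fibzug → fibzuggob) double the final consonant and add -ob.
The other pattern: stems ending in a vowel add mi- … -um around the stem.
So lodef → lodeffob.

lodeffob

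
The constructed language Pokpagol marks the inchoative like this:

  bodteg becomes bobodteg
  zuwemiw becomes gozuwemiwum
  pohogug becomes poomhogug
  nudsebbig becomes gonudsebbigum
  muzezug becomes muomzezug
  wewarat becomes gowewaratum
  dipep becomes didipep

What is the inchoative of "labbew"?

"labbew" has last vowel 'e'. The stems whose last vowel is 'e' (dipep → didipep, bodteg → bobodteg) repeat the first consonant+vowel as a prefix.
The other patterns: stems whose last vowel is 'u' insert -om- after the first vowel; stems whose last vowel is 'a' or 'i' add go- … -um around the stem.
So labbew → lalabbew.

lalabbew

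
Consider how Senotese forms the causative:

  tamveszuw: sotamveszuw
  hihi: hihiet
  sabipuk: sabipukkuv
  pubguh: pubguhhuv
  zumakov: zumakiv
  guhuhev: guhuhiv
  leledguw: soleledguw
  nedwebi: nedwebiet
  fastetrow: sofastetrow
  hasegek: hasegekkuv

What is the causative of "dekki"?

dekkiet

zumakov and fastetrow both have last vowel 'o' yet inflect differently (zumakiv, sofastetrow), so the last vowel is not what conditions the rule; the final letter is.
"dekki" ends in -i. The stems ending in -i (nedwebi → nedwebiet, hihi → hihiet) add -et.
The other patterns: stems ending in -v change the last vowel to 'i'; stems ending in -w add the prefix so-; stems ending in -h or -k double the final consonant and add -uv.
So dekki → dekkiet.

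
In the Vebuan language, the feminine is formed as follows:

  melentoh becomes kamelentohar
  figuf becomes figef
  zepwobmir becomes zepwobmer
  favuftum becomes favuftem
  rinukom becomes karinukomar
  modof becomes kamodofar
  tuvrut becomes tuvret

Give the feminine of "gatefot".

kagatefotar

"gatefot" has last vowel 'o'. The stems whose last vowel is 'o' (modof → kamodofar, melentoh → kamelentohar, rinukom → karinukomar) add ka- … -ar around the stem.
The other pattern: stems whose last vowel is 'i' or 'u' change the last vowel to 'e'.
So gatefot → kagatefotar.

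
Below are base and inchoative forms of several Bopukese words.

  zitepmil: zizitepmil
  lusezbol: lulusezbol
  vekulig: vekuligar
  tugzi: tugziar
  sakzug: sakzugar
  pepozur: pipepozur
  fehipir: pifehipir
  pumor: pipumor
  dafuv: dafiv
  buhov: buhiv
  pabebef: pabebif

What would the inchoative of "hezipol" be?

hehezipol

zitepmil and vekulig both have last vowel 'i' yet inflect differently (zizitepmil, vekuligar), so the last vowel is not what conditions the rule; the final letter is.
"hezipol" ends in -l. The stems ending in -l (zitepmil → zizitepmil, lusezbol → lulusezbol) repeat the first consonant+vowel as a prefix.
So hezipol → hehezipol.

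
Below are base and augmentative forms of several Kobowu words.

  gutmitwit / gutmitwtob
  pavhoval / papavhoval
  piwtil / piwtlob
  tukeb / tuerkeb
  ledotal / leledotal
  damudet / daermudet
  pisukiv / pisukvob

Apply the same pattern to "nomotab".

nonomotab

pavhoval and piwtil both end in -l yet inflect differently (papavhoval, piwtlob), so the final letter is not what conditions the rule; the last vowel is.
"nomotab" has last vowel 'a'. The stems whose last vowel is 'a' (pavhoval → papavhoval, ledotal → leledotal) repeat the first consonant+vowel as a prefix.
The other patterns: stems whose last vowel is 'e' insert -er- after the first vowel; stems whose last vowel is 'i' delete the last vowel and add -ob.
So nomotab → nonomotab.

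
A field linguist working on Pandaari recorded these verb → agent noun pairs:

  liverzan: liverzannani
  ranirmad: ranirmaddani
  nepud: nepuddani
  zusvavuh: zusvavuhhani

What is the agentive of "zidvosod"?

zidvosoddani

Every pair shown (liverzan → liverzannani, ranirmad → ranirmaddani, nepud → nepuddani, …) follows the same rule: double the final consonant and add -ani.
So zidvosod → zidvosoddani.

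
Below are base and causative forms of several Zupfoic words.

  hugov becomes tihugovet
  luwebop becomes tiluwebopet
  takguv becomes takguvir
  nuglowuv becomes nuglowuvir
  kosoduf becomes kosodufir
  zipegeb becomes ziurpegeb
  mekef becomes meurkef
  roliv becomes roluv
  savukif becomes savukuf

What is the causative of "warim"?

warum

"warim" has last vowel 'i'. The stems whose last vowel is 'i' (roliv → roluv, savukif → savukuf) change the last vowel to 'u'.
So warim → warum.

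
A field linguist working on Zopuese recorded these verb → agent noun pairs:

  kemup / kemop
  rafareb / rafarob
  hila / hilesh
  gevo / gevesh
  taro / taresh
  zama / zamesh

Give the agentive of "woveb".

wovob

kemup and hila both have 2 vowels yet inflect differently (kemop, hilesh), so the number of vowels is not what conditions the rule; whether the stem ends in a vowel or a consonant is.
"woveb" ends in a consonant. The stems ending in a consonant (kemup → kemop, rafareb → rafarob) change the last vowel to 'o'.
So woveb → wovob.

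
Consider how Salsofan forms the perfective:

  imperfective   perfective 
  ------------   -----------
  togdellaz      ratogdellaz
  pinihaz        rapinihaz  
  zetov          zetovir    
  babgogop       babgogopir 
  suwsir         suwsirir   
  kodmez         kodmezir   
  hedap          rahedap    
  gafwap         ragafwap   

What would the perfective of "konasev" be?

konasevir

gafwap and babgogop both end in -p yet inflect differently (ragafwap, babgogopir), so the final letter is not what conditions the rule; the last vowel is.
"konasev" has last vowel 'e'. The one such stem in the data (kodmez → kodmezir) adds -ir, so the same rule applies.
The other pattern: stems whose last vowel is 'a' add the prefix ra-.
So konasev → konasevir.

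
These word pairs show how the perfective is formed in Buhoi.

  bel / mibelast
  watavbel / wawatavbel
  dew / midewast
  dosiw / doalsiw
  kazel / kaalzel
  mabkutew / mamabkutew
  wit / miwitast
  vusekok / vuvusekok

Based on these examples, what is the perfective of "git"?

migitast

dew and dosiw both end in -w yet inflect differently (midewast, doalsiw), so the final letter is not what conditions the rule; the number of vowels is.
"git" has 1 vowel. The stems with 1 vowel (dew → midewast, bel → mibelast, wit → miwitast) add mi- … -ast around the stem.
The other patterns: stems with 2 vowels insert -al- after the first vowel; stems with 3 vowels repeat the first consonant+vowel as a prefix.
So git → migitast.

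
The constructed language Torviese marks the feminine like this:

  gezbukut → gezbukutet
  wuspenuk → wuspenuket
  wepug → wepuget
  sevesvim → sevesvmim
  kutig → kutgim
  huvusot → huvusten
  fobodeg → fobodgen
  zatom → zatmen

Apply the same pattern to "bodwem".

wepug and kutig both end in -g yet inflect differently (wepuget, kutgim), so the final letter is not what conditions the rule; the last vowel is.
"bodwem" has last vowel 'e'. The one such stem in the data (fobodeg → fobodgen) deletes the last vowel and adds -en (as do huvusot, zatom), so the same rule applies.
So bodwem → bodwmen.

bodwmen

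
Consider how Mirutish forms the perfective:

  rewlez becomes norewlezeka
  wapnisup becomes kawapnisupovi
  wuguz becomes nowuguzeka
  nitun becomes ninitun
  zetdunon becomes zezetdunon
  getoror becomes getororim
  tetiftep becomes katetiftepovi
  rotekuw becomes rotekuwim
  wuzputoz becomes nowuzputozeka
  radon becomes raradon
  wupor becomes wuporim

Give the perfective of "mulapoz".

nomulapozeka

radon and wuzputoz both have last vowel 'o' yet inflect differently (raradon, nowuzputozeka), so the last vowel is not what conditions the rule; the final letter is.
"mulapoz" ends in -z. The stems ending in -z (wuzputoz → nowuzputozeka, wuguz → nowuguzeka, rewlez → norewlezeka) add no- … -eka around the stem.
So mulapoz → nomulapozeka.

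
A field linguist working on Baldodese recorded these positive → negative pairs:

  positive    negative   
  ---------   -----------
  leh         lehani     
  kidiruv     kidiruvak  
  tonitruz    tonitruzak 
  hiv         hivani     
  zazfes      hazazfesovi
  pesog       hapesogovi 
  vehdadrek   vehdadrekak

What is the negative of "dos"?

dosani

"dos" has 1 vowel. The stems with 1 vowel (leh → lehani, hiv → hivani) add -ani.
The other patterns: stems with 2 vowels add ha- … -ovi around the stem; stems with 3 vowels add -ak.
So dos → dosani.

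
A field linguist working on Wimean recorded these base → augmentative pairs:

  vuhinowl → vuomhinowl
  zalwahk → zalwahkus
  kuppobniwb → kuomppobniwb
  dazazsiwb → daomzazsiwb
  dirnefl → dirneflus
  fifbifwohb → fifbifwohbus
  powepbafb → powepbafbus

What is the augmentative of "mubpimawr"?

"mubpimawr" has second-to-last letter 'w'. The stems whose second-to-last letter is 'w' (vuhinowl → vuomhinowl, dazazsiwb → daomzazsiwb, kuppobniwb → kuomppobniwb) insert -om- after the first vowel.
The other pattern: stems whose second-to-last letter is 'f' or 'h' add -us.
So mubpimawr → muombpimawr.

muombpimawr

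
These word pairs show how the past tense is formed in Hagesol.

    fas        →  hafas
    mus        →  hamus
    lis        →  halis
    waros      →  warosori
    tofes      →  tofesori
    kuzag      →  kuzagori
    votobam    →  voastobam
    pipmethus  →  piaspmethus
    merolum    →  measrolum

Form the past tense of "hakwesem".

haaskwesem

fas and waros both end in -s yet inflect differently (hafas, warosori), so the final letter is not what conditions the rule; the number of vowels is.
"hakwesem" has 3 vowels. The stems with 3 vowels (votobam → voastobam, pipmethus → piaspmethus, merolum → measrolum) insert -as- after the first vowel.
The other patterns: stems with 1 vowel add the prefix ha-; stems with 2 vowels add -ori.
So hakwesem → haaskwesem.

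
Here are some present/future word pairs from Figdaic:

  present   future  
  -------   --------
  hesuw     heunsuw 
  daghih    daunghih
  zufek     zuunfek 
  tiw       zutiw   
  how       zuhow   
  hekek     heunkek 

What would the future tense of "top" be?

zutop

hesuw and tiw both end in -w yet inflect differently (heunsuw, zutiw), so the final letter is not what conditions the rule; the number of vowels is.
"top" has 1 vowel. The stems with 1 vowel (tiw → zutiw, how → zuhow) add the prefix zu-.
So top → zutop.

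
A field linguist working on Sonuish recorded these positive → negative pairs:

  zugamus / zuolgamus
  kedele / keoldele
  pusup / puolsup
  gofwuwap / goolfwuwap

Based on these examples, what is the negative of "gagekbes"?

Every pair shown (zugamus → zuolgamus, kedele → keoldele, pusup → puolsup, …) follows the same rule: insert -ol- after the first vowel.
So gagekbes → gaolgekbes.

gaolgekbes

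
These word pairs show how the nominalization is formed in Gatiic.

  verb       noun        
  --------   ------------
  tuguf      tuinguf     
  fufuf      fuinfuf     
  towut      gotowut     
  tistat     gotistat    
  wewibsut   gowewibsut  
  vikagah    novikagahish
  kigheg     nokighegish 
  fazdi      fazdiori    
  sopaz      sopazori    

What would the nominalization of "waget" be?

gowaget

tuguf and towut both have last vowel 'u' yet inflect differently (tuinguf, gotowut), so the last vowel is not what conditions the rule; the final letter is.
"waget" ends in -t. The stems ending in -t (towut → gotowut, tistat → gotistat, wewibsut → gowewibsut) add the prefix go-.
The other patterns: stems ending in -f insert -in- after the first vowel; stems ending in -g or -h add no- … -ish around the stem; stems ending in -i or -z add -ori.
So waget → gowaget.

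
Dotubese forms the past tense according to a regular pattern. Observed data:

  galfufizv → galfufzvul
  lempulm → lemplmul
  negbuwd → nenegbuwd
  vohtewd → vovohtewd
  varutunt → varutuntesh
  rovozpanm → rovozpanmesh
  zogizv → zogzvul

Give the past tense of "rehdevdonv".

rovozpanm and lempulm both end in -m yet inflect differently (rovozpanmesh, lemplmul), so the final letter is not what conditions the rule; the second-to-last letter is.
"rehdevdonv" has second-to-last letter 'n'. The stems whose second-to-last letter is 'n' (varutunt → varutuntesh, rovozpanm → rovozpanmesh) add -esh.
So rehdevdonv → rehdevdonvesh.

rehdevdonvesh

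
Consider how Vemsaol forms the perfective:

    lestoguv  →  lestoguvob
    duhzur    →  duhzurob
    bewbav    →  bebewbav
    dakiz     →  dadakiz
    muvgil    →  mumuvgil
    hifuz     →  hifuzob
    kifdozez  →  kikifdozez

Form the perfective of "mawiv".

"mawiv" has last vowel 'i'. The stems whose last vowel is 'i' (muvgil → mumuvgil, dakiz → dadakiz) repeat the first consonant+vowel as a prefix.
So mawiv → mamawiv.

mamawiv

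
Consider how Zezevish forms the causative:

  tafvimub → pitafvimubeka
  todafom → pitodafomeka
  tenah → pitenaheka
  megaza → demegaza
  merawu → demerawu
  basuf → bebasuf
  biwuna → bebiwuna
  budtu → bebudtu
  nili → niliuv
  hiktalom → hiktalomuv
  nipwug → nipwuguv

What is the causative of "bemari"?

bebemari

megaza and biwuna both end in -a yet inflect differently (demegaza, bebiwuna), so the final letter is not what conditions the rule; the first letter is.
"bemari" begins with b-. The stems beginning with b- (basuf → bebasuf, biwuna → bebiwuna, budtu → bebudtu) add the prefix be-.
So bemari → bebemari.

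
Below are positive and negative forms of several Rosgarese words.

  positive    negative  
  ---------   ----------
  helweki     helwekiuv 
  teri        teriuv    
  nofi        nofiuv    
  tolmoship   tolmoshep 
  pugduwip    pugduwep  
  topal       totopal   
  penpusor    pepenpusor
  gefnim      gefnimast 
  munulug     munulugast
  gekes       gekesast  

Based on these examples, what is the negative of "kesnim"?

helweki and tolmoship both have last vowel 'i' yet inflect differently (helwekiuv, tolmoshep), so the last vowel is not what conditions the rule; the final letter is.
"kesnim" ends in -m. The one such stem in the data (gefnim → gefnimast) adds -ast, so the same rule applies.
The other patterns: stems ending in -i add -uv; stems ending in -p change the last vowel to 'e'; stems ending in -l or -r repeat the first consonant+vowel as a prefix.
So kesnim → kesnimast.

kesnimast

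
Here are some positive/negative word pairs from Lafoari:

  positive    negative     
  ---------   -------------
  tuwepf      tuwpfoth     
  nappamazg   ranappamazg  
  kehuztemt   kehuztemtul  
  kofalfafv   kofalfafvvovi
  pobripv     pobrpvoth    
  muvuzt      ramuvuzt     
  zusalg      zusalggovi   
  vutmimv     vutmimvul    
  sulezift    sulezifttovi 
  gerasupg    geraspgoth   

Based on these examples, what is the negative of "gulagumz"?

gulagumzul

pobripv and vutmimv both end in -v yet inflect differently (pobrpvoth, vutmimvul), so the final letter is not what conditions the rule; the second-to-last letter is.
"gulagumz" has second-to-last letter 'm'. The stems whose second-to-last letter is 'm' (vutmimv → vutmimvul, kehuztemt → kehuztemtul) add -ul.
The other patterns: stems whose second-to-last letter is 'p' delete the last vowel and add -oth; stems whose second-to-last letter is 'z' add the prefix ra-; stems whose second-to-last letter is 'f' or 'l' double the final consonant and add -ovi.
So gulagumz → gulagumzul.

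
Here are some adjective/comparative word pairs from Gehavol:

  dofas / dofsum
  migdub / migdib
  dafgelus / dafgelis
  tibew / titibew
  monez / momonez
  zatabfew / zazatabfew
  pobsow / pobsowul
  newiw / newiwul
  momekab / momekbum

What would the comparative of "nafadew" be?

dafgelus and dofas both end in -s yet inflect differently (dafgelis, dofsum), so the final letter is not what conditions the rule; the last vowel is.
"nafadew" has last vowel 'e'. The stems whose last vowel is 'e' (tibew → titibew, monez → momonez, zatabfew → zazatabfew) repeat the first consonant+vowel as a prefix.
The other patterns: stems whose last vowel is 'u' change the last vowel to 'i'; stems whose last vowel is 'a' delete the last vowel and add -um; stems whose last vowel is 'i' or 'o' add -ul.
So nafadew → nanafadew.

nanafadew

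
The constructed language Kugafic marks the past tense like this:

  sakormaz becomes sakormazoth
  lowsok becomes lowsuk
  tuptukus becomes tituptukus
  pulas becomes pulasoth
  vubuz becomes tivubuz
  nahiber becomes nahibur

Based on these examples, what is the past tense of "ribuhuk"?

tiribuhuk

"ribuhuk" has last vowel 'u'. The stems whose last vowel is 'u' (tuptukus → tituptukus, vubuz → tivubuz) add the prefix ti-.
So ribuhuk → tiribuhuk.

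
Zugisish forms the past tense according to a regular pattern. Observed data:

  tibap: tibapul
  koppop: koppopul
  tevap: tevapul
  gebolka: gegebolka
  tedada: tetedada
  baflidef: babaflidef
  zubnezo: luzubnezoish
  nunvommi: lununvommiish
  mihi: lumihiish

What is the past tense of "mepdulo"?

lumepduloish

tibap and gebolka both have last vowel 'a' yet inflect differently (tibapul, gegebolka), so the last vowel is not what conditions the rule; the final letter is.
"mepdulo" ends in -o. The one such stem in the data (zubnezo → luzubnezoish) adds lu- … -ish around the stem, so the same rule applies.
The other patterns: stems ending in -p add -ul; stems ending in -a or -f repeat the first consonant+vowel as a prefix.
So mepdulo → lumepduloish.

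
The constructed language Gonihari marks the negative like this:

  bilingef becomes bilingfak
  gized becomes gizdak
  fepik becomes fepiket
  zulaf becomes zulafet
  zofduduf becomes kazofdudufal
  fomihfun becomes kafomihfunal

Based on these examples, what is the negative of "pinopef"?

pinopfak

"pinopef" has last vowel 'e'. The stems whose last vowel is 'e' (bilingef → bilingfak, gized → gizdak) delete the last vowel and add -ak.
So pinopef → pinopfak.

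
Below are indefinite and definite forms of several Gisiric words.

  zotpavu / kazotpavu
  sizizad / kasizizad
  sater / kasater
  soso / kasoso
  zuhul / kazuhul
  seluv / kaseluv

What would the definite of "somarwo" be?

Every pair shown (zotpavu → kazotpavu, sizizad → kasizizad, sater → kasater, …) follows the same rule: add the prefix ka-.
So somarwo → kasomarwo.

kasomarwo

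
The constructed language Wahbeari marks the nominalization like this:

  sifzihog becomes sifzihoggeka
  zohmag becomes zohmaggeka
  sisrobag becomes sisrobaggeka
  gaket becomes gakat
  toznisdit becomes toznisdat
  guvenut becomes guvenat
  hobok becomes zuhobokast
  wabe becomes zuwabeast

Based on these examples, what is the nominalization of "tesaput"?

tesapat

"tesaput" ends in -t. The stems ending in -t (gaket → gakat, toznisdit → toznisdat, guvenut → guvenat) change the last vowel to 'a'.
The other patterns: stems ending in -g double the final consonant and add -eka; stems ending in -e or -k add zu- … -ast around the stem.
So tesaput → tesapat.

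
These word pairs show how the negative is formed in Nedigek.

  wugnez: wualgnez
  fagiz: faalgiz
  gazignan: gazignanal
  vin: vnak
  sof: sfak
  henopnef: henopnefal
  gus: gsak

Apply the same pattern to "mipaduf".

mipadufal

"mipaduf" has 3 vowels. The stems with 3 vowels (gazignan → gazignanal, henopnef → henopnefal) add -al.
The other patterns: stems with 1 vowel delete the last vowel and add -ak; stems with 2 vowels insert -al- after the first vowel.
So mipaduf → mipadufal.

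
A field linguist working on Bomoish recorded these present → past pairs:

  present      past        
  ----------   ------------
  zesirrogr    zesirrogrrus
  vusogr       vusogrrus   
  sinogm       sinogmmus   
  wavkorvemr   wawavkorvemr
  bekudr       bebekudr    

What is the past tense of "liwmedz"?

zesirrogr and wavkorvemr both end in -r yet inflect differently (zesirrogrrus, wawavkorvemr), so the final letter is not what conditions the rule; the second-to-last letter is.
"liwmedz" has second-to-last letter 'd'. The one such stem in the data (bekudr → bebekudr) repeats the first consonant+vowel as a prefix (as does wavkorvemr), so the same rule applies.
The other pattern: stems whose second-to-last letter is 'g' double the final consonant and add -us.
So liwmedz → liliwmedz.

liliwmedz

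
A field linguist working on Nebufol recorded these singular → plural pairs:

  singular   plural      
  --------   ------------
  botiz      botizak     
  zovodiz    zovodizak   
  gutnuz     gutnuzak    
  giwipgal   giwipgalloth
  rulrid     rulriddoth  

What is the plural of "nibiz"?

nibizak

botiz and rulrid both have last vowel 'i' yet inflect differently (botizak, rulriddoth), so the last vowel is not what conditions the rule; the final letter is.
"nibiz" ends in -z. The stems ending in -z (botiz → botizak, zovodiz → zovodizak, gutnuz → gutnuzak) add -ak.
So nibiz → nibizak.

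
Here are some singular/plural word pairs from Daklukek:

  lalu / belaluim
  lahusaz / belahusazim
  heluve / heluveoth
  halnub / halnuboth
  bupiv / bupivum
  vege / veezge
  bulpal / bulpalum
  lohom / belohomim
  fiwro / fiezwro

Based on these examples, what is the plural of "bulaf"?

heluve and vege both end in -e yet inflect differently (heluveoth, veezge), so the final letter is not what conditions the rule; the first letter is.
"bulaf" begins with b-. The stems beginning with b- (bupiv → bupivum, bulpal → bulpalum) add -um.
So bulaf → bulafum.

bulafum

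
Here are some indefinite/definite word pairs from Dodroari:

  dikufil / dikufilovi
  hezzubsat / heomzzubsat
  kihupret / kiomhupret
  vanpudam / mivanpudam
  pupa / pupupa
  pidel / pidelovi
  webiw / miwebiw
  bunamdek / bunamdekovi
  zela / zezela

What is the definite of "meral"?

pidel and kihupret both have last vowel 'e' yet inflect differently (pidelovi, kiomhupret), so the last vowel is not what conditions the rule; the final letter is.
"meral" ends in -l. The stems ending in -l (pidel → pidelovi, dikufil → dikufilovi) add -ovi.
So meral → meralovi.

meralovi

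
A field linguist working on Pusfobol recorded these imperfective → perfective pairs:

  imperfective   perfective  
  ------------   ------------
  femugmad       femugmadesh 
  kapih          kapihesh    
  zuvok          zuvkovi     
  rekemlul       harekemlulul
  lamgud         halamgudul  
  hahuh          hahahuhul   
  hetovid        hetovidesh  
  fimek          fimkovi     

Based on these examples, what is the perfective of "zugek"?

hahuh and kapih both end in -h yet inflect differently (hahahuhul, kapihesh), so the final letter is not what conditions the rule; the last vowel is.
"zugek" has last vowel 'e'. The one such stem in the data (fimek → fimkovi) deletes the last vowel and adds -ovi (as does zuvok), so the same rule applies.
So zugek → zugkovi.

zugkovi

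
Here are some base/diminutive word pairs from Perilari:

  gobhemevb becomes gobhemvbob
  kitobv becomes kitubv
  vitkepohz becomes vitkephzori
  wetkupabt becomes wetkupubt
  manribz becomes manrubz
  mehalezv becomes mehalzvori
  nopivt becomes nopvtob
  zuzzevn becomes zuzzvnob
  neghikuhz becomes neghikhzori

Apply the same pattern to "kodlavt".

wetkupabt and nopivt both end in -t yet inflect differently (wetkupubt, nopvtob), so the final letter is not what conditions the rule; the second-to-last letter is.
"kodlavt" has second-to-last letter 'v'. The stems whose second-to-last letter is 'v' (zuzzevn → zuzzvnob, gobhemevb → gobhemvbob, nopivt → nopvtob) delete the last vowel and add -ob.
The other patterns: stems whose second-to-last letter is 'b' change the last vowel to 'u'; stems whose second-to-last letter is 'h' or 'z' delete the last vowel and add -ori.
So kodlavt → kodlvtob.

kodlvtob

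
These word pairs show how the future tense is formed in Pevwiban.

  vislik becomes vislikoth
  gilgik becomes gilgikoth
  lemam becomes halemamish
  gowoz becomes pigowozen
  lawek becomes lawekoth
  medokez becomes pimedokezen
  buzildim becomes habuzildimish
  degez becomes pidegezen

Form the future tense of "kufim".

hakufimish

"kufim" ends in -m. The stems ending in -m (buzildim → habuzildimish, lemam → halemamish) add ha- … -ish around the stem.
The other patterns: stems ending in -z add pi- … -en around the stem; stems ending in -k add -oth.
So kufim → hakufimish.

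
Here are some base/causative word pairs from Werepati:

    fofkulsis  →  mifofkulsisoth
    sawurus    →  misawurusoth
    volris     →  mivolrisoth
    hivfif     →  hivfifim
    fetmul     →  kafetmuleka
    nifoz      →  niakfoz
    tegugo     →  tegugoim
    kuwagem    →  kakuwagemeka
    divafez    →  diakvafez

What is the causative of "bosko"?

boskoim

kuwagem and divafez both have last vowel 'e' yet inflect differently (kakuwagemeka, diakvafez), so the last vowel is not what conditions the rule; the final letter is.
"bosko" ends in -o. The one such stem in the data (tegugo → tegugoim) adds -im, so the same rule applies.
The other patterns: stems ending in -l or -m add ka- … -eka around the stem; stems ending in -z insert -ak- after the first vowel; stems ending in -s add mi- … -oth around the stem.
So bosko → boskoim.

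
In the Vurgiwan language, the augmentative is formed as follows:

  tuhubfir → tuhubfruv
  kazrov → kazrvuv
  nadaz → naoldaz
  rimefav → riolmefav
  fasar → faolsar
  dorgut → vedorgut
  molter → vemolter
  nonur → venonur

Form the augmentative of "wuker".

vewuker

kazrov and rimefav both end in -v yet inflect differently (kazrvuv, riolmefav), so the final letter is not what conditions the rule; the last vowel is.
"wuker" has last vowel 'e'. The one such stem in the data (molter → vemolter) adds the prefix ve-, so the same rule applies.
So wuker → vewuker.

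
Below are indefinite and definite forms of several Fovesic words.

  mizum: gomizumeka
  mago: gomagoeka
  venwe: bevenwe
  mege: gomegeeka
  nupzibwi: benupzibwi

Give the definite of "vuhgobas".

bevuhgobas

"vuhgobas" begins with v-. The one such stem in the data (venwe → bevenwe) adds the prefix be-, so the same rule applies.
The other pattern: stems beginning with m- add go- … -eka around the stem.
So vuhgobas → bevuhgobas.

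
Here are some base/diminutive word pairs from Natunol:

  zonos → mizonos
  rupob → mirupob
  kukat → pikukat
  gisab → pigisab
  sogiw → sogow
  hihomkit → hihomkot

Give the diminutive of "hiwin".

hiwon

rupob and gisab both end in -b yet inflect differently (mirupob, pigisab), so the final letter is not what conditions the rule; the last vowel is.
"hiwin" has last vowel 'i'. The stems whose last vowel is 'i' (sogiw → sogow, hihomkit → hihomkot) change the last vowel to 'o'.
The other patterns: stems whose last vowel is 'o' add the prefix mi-; stems whose last vowel is 'a' add the prefix pi-.
So hiwin → hiwon.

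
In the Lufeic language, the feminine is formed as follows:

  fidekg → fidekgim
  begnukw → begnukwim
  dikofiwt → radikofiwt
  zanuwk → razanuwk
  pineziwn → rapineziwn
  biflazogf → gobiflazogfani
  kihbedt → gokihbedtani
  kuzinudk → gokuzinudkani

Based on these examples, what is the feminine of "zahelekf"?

dikofiwt and kihbedt both end in -t yet inflect differently (radikofiwt, gokihbedtani), so the final letter is not what conditions the rule; the second-to-last letter is.
"zahelekf" has second-to-last letter 'k'. The stems whose second-to-last letter is 'k' (fidekg → fidekgim, begnukw → begnukwim) add -im.
The other patterns: stems whose second-to-last letter is 'w' add the prefix ra-; stems whose second-to-last letter is 'd' or 'g' add go- … -ani around the stem.
So zahelekf → zahelekfim.

zahelekfim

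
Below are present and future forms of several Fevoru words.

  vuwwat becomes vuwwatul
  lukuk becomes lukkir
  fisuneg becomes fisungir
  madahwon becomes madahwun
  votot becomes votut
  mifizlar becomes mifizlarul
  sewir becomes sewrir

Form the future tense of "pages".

vuwwat and votot both end in -t yet inflect differently (vuwwatul, votut), so the final letter is not what conditions the rule; the last vowel is.
"pages" has last vowel 'e'. The one such stem in the data (fisuneg → fisungir) deletes the last vowel and adds -ir (as do lukuk, sewir), so the same rule applies.
So pages → pagsir.

pagsir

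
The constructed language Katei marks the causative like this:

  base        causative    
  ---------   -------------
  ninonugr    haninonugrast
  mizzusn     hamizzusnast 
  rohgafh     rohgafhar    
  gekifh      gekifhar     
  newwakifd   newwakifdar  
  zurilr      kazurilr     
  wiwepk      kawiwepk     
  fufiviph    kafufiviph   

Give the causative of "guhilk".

"guhilk" has second-to-last letter 'l'. The one such stem in the data (zurilr → kazurilr) adds the prefix ka-, so the same rule applies.
So guhilk → kaguhilk.

kaguhilk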